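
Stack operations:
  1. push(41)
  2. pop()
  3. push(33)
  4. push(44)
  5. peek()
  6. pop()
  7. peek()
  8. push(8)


push(41) -> [41]
pop()->41, []
push(33) -> [33]
push(44) -> [33, 44]
peek()->44
pop()->44, [33]
peek()->33
push(8) -> [33, 8]

Final stack: [33, 8]


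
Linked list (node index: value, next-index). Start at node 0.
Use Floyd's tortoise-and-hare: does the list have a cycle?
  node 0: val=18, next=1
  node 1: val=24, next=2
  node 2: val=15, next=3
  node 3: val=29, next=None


Floyd's tortoise (slow, +1) and hare (fast, +2):
  init: slow=0, fast=0
  step 1: slow=1, fast=2
  step 2: fast 2->3->None, no cycle

Cycle: no


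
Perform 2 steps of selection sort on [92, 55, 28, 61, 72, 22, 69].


Initial: [92, 55, 28, 61, 72, 22, 69]
Step 1: min=22 at 5
  Swap: [22, 55, 28, 61, 72, 92, 69]
Step 2: min=28 at 2
  Swap: [22, 28, 55, 61, 72, 92, 69]

After 2 steps: [22, 28, 55, 61, 72, 92, 69]


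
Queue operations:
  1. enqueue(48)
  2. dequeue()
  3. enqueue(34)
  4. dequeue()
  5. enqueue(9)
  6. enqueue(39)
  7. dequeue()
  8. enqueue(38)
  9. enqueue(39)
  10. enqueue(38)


enqueue(48) -> [48]
dequeue()->48, []
enqueue(34) -> [34]
dequeue()->34, []
enqueue(9) -> [9]
enqueue(39) -> [9, 39]
dequeue()->9, [39]
enqueue(38) -> [39, 38]
enqueue(39) -> [39, 38, 39]
enqueue(38) -> [39, 38, 39, 38]

Final queue: [39, 38, 39, 38]


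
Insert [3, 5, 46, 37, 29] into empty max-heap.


Insert 3: [3]
Insert 5: [5, 3]
Insert 46: [46, 3, 5]
Insert 37: [46, 37, 5, 3]
Insert 29: [46, 37, 5, 3, 29]

Final heap: [46, 37, 5, 3, 29]


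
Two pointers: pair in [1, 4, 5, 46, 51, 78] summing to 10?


lo=0(1)+hi=5(78)=79
lo=0(1)+hi=4(51)=52
lo=0(1)+hi=3(46)=47
lo=0(1)+hi=2(5)=6
lo=1(4)+hi=2(5)=9

No pair found


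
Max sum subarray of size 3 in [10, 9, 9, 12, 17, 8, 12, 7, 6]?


[0:3]: 28
[1:4]: 30
[2:5]: 38
[3:6]: 37
[4:7]: 37
[5:8]: 27
[6:9]: 25

Max: 38 at [2:5]


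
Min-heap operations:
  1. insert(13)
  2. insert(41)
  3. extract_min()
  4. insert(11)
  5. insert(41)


insert(13) -> [13]
insert(41) -> [13, 41]
extract_min()->13, [41]
insert(11) -> [11, 41]
insert(41) -> [11, 41, 41]

Final heap: [11, 41, 41]


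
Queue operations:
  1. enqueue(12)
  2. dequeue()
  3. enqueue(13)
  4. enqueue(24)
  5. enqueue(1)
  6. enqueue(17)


enqueue(12) -> [12]
dequeue()->12, []
enqueue(13) -> [13]
enqueue(24) -> [13, 24]
enqueue(1) -> [13, 24, 1]
enqueue(17) -> [13, 24, 1, 17]

Final queue: [13, 24, 1, 17]


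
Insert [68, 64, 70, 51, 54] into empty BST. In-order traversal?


Insert 68: root
Insert 64: L from 68
Insert 70: R from 68
Insert 51: L from 68 -> L from 64
Insert 54: L from 68 -> L from 64 -> R from 51

In-order: [51, 54, 64, 68, 70]


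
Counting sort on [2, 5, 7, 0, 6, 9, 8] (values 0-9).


Input: [2, 5, 7, 0, 6, 9, 8]
Counts: [1, 0, 1, 0, 0, 1, 1, 1, 1, 1]

Sorted: [0, 2, 5, 6, 7, 8, 9]


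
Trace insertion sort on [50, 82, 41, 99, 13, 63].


Initial: [50, 82, 41, 99, 13, 63]
Insert 82: [50, 82, 41, 99, 13, 63]
Insert 41: [41, 50, 82, 99, 13, 63]
Insert 99: [41, 50, 82, 99, 13, 63]
Insert 13: [13, 41, 50, 82, 99, 63]
Insert 63: [13, 41, 50, 63, 82, 99]

Sorted: [13, 41, 50, 63, 82, 99]


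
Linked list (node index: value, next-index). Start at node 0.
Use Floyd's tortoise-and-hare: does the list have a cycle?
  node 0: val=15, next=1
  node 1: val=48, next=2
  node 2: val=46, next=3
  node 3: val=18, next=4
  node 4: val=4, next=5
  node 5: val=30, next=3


Floyd's tortoise (slow, +1) and hare (fast, +2):
  init: slow=0, fast=0
  step 1: slow=1, fast=2
  step 2: slow=2, fast=4
  step 3: slow=3, fast=3
  slow == fast at node 3: cycle detected

Cycle: yes


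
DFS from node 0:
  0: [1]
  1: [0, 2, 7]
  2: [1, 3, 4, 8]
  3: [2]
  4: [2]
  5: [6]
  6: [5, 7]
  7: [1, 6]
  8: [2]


Visit 0, push [1]
Visit 1, push [7, 2]
Visit 2, push [8, 4, 3]
Visit 3, push []
Visit 4, push []
Visit 8, push []
Visit 7, push [6]
Visit 6, push [5]
Visit 5, push []

DFS order: [0, 1, 2, 3, 4, 8, 7, 6, 5]


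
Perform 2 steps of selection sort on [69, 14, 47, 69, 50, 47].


Initial: [69, 14, 47, 69, 50, 47]
Step 1: min=14 at 1
  Swap: [14, 69, 47, 69, 50, 47]
Step 2: min=47 at 2
  Swap: [14, 47, 69, 69, 50, 47]

After 2 steps: [14, 47, 69, 69, 50, 47]


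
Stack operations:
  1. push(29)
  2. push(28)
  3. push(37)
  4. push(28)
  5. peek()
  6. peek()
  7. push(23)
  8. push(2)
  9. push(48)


push(29) -> [29]
push(28) -> [29, 28]
push(37) -> [29, 28, 37]
push(28) -> [29, 28, 37, 28]
peek()->28
peek()->28
push(23) -> [29, 28, 37, 28, 23]
push(2) -> [29, 28, 37, 28, 23, 2]
push(48) -> [29, 28, 37, 28, 23, 2, 48]

Final stack: [29, 28, 37, 28, 23, 2, 48]


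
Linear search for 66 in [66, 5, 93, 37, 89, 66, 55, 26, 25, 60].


i=0: 66==66 found!

Found at 0, 1 comps


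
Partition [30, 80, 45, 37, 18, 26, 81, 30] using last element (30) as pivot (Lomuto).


Pivot: 30
  30 <= 30: advance i (no swap)
  18 <= 30: swap -> [30, 18, 45, 37, 80, 26, 81, 30]
  26 <= 30: swap -> [30, 18, 26, 37, 80, 45, 81, 30]
Place pivot at 3: [30, 18, 26, 30, 80, 45, 81, 37]

Partitioned: [30, 18, 26, 30, 80, 45, 81, 37]


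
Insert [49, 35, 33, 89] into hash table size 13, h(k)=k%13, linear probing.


Insert 49: h=10 -> slot 10
Insert 35: h=9 -> slot 9
Insert 33: h=7 -> slot 7
Insert 89: h=11 -> slot 11

Table: [None, None, None, None, None, None, None, 33, None, 35, 49, 89, None]


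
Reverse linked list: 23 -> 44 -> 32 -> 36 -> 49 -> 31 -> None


Step 1: curr=23, set curr.next=prev(None) | reversed so far: 23
Step 2: curr=44, set curr.next=prev(23) | reversed so far: 44 -> 23
Step 3: curr=32, set curr.next=prev(44) | reversed so far: 32 -> 44 -> 23
Step 4: curr=36, set curr.next=prev(32) | reversed so far: 36 -> 32 -> 44 -> 23
Step 5: curr=49, set curr.next=prev(36) | reversed so far: 49 -> 36 -> 32 -> 44 -> 23
Step 6: curr=31, set curr.next=prev(49) | reversed so far: 31 -> 49 -> 36 -> 32 -> 44 -> 23

31 -> 49 -> 36 -> 32 -> 44 -> 23 -> None


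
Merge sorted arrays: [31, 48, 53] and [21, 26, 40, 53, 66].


Take 21 from B
Take 26 from B
Take 31 from A
Take 40 from B
Take 48 from A
Take 53 from A

Merged: [21, 26, 31, 40, 48, 53, 53, 66]


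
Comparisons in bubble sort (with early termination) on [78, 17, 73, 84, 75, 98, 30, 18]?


Algorithm: bubble sort (with early termination)
Input: [78, 17, 73, 84, 75, 98, 30, 18]
Sorted: [17, 18, 30, 73, 75, 78, 84, 98]

28


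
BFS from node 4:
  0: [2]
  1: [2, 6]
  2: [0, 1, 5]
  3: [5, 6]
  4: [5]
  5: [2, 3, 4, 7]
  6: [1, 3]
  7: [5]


Visit 4, enqueue [5]
Visit 5, enqueue [2, 3, 7]
Visit 2, enqueue [0, 1]
Visit 3, enqueue [6]
Visit 7, enqueue []
Visit 0, enqueue []
Visit 1, enqueue []
Visit 6, enqueue []

BFS order: [4, 5, 2, 3, 7, 0, 1, 6]


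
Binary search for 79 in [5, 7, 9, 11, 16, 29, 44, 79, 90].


Step 1: lo=0, hi=8, mid=4, val=16
Step 2: lo=5, hi=8, mid=6, val=44
Step 3: lo=7, hi=8, mid=7, val=79

Found at index 7


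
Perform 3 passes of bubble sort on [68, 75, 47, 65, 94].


Initial: [68, 75, 47, 65, 94]
Pass 1: [68, 47, 65, 75, 94] (2 swaps)
Pass 2: [47, 65, 68, 75, 94] (2 swaps)
Pass 3: [47, 65, 68, 75, 94] (0 swaps)

After 3 passes: [47, 65, 68, 75, 94]


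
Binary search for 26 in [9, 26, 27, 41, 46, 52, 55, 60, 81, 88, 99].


Step 1: lo=0, hi=10, mid=5, val=52
Step 2: lo=0, hi=4, mid=2, val=27
Step 3: lo=0, hi=1, mid=0, val=9
Step 4: lo=1, hi=1, mid=1, val=26

Found at index 1


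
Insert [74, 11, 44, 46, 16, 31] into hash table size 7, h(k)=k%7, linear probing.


Insert 74: h=4 -> slot 4
Insert 11: h=4, 1 probes -> slot 5
Insert 44: h=2 -> slot 2
Insert 46: h=4, 2 probes -> slot 6
Insert 16: h=2, 1 probes -> slot 3
Insert 31: h=3, 4 probes -> slot 0

Table: [31, None, 44, 16, 74, 11, 46]


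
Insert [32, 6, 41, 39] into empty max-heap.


Insert 32: [32]
Insert 6: [32, 6]
Insert 41: [41, 6, 32]
Insert 39: [41, 39, 32, 6]

Final heap: [41, 39, 32, 6]


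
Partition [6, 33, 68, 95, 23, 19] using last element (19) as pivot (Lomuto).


Pivot: 19
  6 <= 19: advance i (no swap)
Place pivot at 1: [6, 19, 68, 95, 23, 33]

Partitioned: [6, 19, 68, 95, 23, 33]


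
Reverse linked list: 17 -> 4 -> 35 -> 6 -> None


Step 1: curr=17, set curr.next=prev(None) | reversed so far: 17
Step 2: curr=4, set curr.next=prev(17) | reversed so far: 4 -> 17
Step 3: curr=35, set curr.next=prev(4) | reversed so far: 35 -> 4 -> 17
Step 4: curr=6, set curr.next=prev(35) | reversed so far: 6 -> 35 -> 4 -> 17

6 -> 35 -> 4 -> 17 -> None


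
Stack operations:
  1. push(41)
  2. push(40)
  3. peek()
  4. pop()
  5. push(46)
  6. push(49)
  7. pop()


push(41) -> [41]
push(40) -> [41, 40]
peek()->40
pop()->40, [41]
push(46) -> [41, 46]
push(49) -> [41, 46, 49]
pop()->49, [41, 46]

Final stack: [41, 46]


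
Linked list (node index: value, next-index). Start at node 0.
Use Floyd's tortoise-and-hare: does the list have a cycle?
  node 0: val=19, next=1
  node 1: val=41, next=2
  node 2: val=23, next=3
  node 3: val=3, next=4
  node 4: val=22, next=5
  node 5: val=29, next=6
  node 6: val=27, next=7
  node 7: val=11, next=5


Floyd's tortoise (slow, +1) and hare (fast, +2):
  init: slow=0, fast=0
  step 1: slow=1, fast=2
  step 2: slow=2, fast=4
  step 3: slow=3, fast=6
  step 4: slow=4, fast=5
  step 5: slow=5, fast=7
  step 6: slow=6, fast=6
  slow == fast at node 6: cycle detected

Cycle: yes


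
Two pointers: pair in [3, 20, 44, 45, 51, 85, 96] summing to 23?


lo=0(3)+hi=6(96)=99
lo=0(3)+hi=5(85)=88
lo=0(3)+hi=4(51)=54
lo=0(3)+hi=3(45)=48
lo=0(3)+hi=2(44)=47
lo=0(3)+hi=1(20)=23

Yes: 3+20=23


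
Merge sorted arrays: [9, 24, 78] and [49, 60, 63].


Take 9 from A
Take 24 from A
Take 49 from B
Take 60 from B
Take 63 from B

Merged: [9, 24, 49, 60, 63, 78]


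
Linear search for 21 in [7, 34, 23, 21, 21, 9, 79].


i=0: 7!=21
i=1: 34!=21
i=2: 23!=21
i=3: 21==21 found!

Found at 3, 4 comps


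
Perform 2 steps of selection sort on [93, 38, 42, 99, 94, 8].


Initial: [93, 38, 42, 99, 94, 8]
Step 1: min=8 at 5
  Swap: [8, 38, 42, 99, 94, 93]
Step 2: min=38 at 1
  Swap: [8, 38, 42, 99, 94, 93]

After 2 steps: [8, 38, 42, 99, 94, 93]


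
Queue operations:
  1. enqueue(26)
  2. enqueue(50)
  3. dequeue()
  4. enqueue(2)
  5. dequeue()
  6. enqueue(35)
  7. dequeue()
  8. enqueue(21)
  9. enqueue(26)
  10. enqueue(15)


enqueue(26) -> [26]
enqueue(50) -> [26, 50]
dequeue()->26, [50]
enqueue(2) -> [50, 2]
dequeue()->50, [2]
enqueue(35) -> [2, 35]
dequeue()->2, [35]
enqueue(21) -> [35, 21]
enqueue(26) -> [35, 21, 26]
enqueue(15) -> [35, 21, 26, 15]

Final queue: [35, 21, 26, 15]


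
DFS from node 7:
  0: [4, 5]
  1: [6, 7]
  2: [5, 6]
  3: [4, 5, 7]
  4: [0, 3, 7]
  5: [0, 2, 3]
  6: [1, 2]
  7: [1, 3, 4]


Visit 7, push [4, 3, 1]
Visit 1, push [6]
Visit 6, push [2]
Visit 2, push [5]
Visit 5, push [3, 0]
Visit 0, push [4]
Visit 4, push [3]
Visit 3, push []

DFS order: [7, 1, 6, 2, 5, 0, 4, 3]


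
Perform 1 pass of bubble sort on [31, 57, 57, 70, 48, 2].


Initial: [31, 57, 57, 70, 48, 2]
Pass 1: [31, 57, 57, 48, 2, 70] (2 swaps)

After 1 pass: [31, 57, 57, 48, 2, 70]


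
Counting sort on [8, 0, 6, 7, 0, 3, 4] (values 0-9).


Input: [8, 0, 6, 7, 0, 3, 4]
Counts: [2, 0, 0, 1, 1, 0, 1, 1, 1, 0]

Sorted: [0, 0, 3, 4, 6, 7, 8]


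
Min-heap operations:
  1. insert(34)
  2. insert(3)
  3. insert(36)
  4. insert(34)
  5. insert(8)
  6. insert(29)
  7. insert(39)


insert(34) -> [34]
insert(3) -> [3, 34]
insert(36) -> [3, 34, 36]
insert(34) -> [3, 34, 36, 34]
insert(8) -> [3, 8, 36, 34, 34]
insert(29) -> [3, 8, 29, 34, 34, 36]
insert(39) -> [3, 8, 29, 34, 34, 36, 39]

Final heap: [3, 8, 29, 34, 34, 36, 39]


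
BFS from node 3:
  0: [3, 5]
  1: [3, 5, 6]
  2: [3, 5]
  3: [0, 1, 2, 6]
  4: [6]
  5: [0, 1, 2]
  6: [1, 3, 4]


Visit 3, enqueue [0, 1, 2, 6]
Visit 0, enqueue [5]
Visit 1, enqueue []
Visit 2, enqueue []
Visit 6, enqueue [4]
Visit 5, enqueue []
Visit 4, enqueue []

BFS order: [3, 0, 1, 2, 6, 5, 4]


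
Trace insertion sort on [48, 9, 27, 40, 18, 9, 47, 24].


Initial: [48, 9, 27, 40, 18, 9, 47, 24]
Insert 9: [9, 48, 27, 40, 18, 9, 47, 24]
Insert 27: [9, 27, 48, 40, 18, 9, 47, 24]
Insert 40: [9, 27, 40, 48, 18, 9, 47, 24]
Insert 18: [9, 18, 27, 40, 48, 9, 47, 24]
Insert 9: [9, 9, 18, 27, 40, 48, 47, 24]
Insert 47: [9, 9, 18, 27, 40, 47, 48, 24]
Insert 24: [9, 9, 18, 24, 27, 40, 47, 48]

Sorted: [9, 9, 18, 24, 27, 40, 47, 48]


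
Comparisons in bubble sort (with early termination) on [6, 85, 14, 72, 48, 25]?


Algorithm: bubble sort (with early termination)
Input: [6, 85, 14, 72, 48, 25]
Sorted: [6, 14, 25, 48, 72, 85]

14


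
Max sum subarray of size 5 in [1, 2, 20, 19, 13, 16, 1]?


[0:5]: 55
[1:6]: 70
[2:7]: 69

Max: 70 at [1:6]


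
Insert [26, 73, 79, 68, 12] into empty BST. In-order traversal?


Insert 26: root
Insert 73: R from 26
Insert 79: R from 26 -> R from 73
Insert 68: R from 26 -> L from 73
Insert 12: L from 26

In-order: [12, 26, 68, 73, 79]


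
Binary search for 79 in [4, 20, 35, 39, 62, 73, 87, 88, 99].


Step 1: lo=0, hi=8, mid=4, val=62
Step 2: lo=5, hi=8, mid=6, val=87
Step 3: lo=5, hi=5, mid=5, val=73

Not found


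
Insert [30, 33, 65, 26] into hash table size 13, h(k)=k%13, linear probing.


Insert 30: h=4 -> slot 4
Insert 33: h=7 -> slot 7
Insert 65: h=0 -> slot 0
Insert 26: h=0, 1 probes -> slot 1

Table: [65, 26, None, None, 30, None, None, 33, None, None, None, None, None]


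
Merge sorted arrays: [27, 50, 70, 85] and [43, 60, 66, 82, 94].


Take 27 from A
Take 43 from B
Take 50 from A
Take 60 from B
Take 66 from B
Take 70 from A
Take 82 from B
Take 85 from A

Merged: [27, 43, 50, 60, 66, 70, 82, 85, 94]


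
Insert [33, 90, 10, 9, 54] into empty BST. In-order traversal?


Insert 33: root
Insert 90: R from 33
Insert 10: L from 33
Insert 9: L from 33 -> L from 10
Insert 54: R from 33 -> L from 90

In-order: [9, 10, 33, 54, 90]


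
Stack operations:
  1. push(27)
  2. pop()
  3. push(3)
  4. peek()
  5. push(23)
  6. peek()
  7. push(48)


push(27) -> [27]
pop()->27, []
push(3) -> [3]
peek()->3
push(23) -> [3, 23]
peek()->23
push(48) -> [3, 23, 48]

Final stack: [3, 23, 48]


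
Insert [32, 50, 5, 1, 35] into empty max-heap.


Insert 32: [32]
Insert 50: [50, 32]
Insert 5: [50, 32, 5]
Insert 1: [50, 32, 5, 1]
Insert 35: [50, 35, 5, 1, 32]

Final heap: [50, 35, 5, 1, 32]


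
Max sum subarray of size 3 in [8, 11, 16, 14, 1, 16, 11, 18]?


[0:3]: 35
[1:4]: 41
[2:5]: 31
[3:6]: 31
[4:7]: 28
[5:8]: 45

Max: 45 at [5:8]


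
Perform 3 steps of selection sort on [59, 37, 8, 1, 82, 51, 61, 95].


Initial: [59, 37, 8, 1, 82, 51, 61, 95]
Step 1: min=1 at 3
  Swap: [1, 37, 8, 59, 82, 51, 61, 95]
Step 2: min=8 at 2
  Swap: [1, 8, 37, 59, 82, 51, 61, 95]
Step 3: min=37 at 2
  Swap: [1, 8, 37, 59, 82, 51, 61, 95]

After 3 steps: [1, 8, 37, 59, 82, 51, 61, 95]


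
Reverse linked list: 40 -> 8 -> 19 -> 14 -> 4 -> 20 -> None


Step 1: curr=40, set curr.next=prev(None) | reversed so far: 40
Step 2: curr=8, set curr.next=prev(40) | reversed so far: 8 -> 40
Step 3: curr=19, set curr.next=prev(8) | reversed so far: 19 -> 8 -> 40
Step 4: curr=14, set curr.next=prev(19) | reversed so far: 14 -> 19 -> 8 -> 40
Step 5: curr=4, set curr.next=prev(14) | reversed so far: 4 -> 14 -> 19 -> 8 -> 40
Step 6: curr=20, set curr.next=prev(4) | reversed so far: 20 -> 4 -> 14 -> 19 -> 8 -> 40

20 -> 4 -> 14 -> 19 -> 8 -> 40 -> None


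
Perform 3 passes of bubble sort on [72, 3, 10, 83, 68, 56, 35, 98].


Initial: [72, 3, 10, 83, 68, 56, 35, 98]
Pass 1: [3, 10, 72, 68, 56, 35, 83, 98] (5 swaps)
Pass 2: [3, 10, 68, 56, 35, 72, 83, 98] (3 swaps)
Pass 3: [3, 10, 56, 35, 68, 72, 83, 98] (2 swaps)

After 3 passes: [3, 10, 56, 35, 68, 72, 83, 98]


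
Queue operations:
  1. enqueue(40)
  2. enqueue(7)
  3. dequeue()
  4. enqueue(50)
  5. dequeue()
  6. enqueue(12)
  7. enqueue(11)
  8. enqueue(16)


enqueue(40) -> [40]
enqueue(7) -> [40, 7]
dequeue()->40, [7]
enqueue(50) -> [7, 50]
dequeue()->7, [50]
enqueue(12) -> [50, 12]
enqueue(11) -> [50, 12, 11]
enqueue(16) -> [50, 12, 11, 16]

Final queue: [50, 12, 11, 16]


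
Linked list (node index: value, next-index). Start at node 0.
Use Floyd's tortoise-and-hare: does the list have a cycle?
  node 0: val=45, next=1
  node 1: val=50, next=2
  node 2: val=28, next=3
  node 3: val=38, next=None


Floyd's tortoise (slow, +1) and hare (fast, +2):
  init: slow=0, fast=0
  step 1: slow=1, fast=2
  step 2: fast 2->3->None, no cycle

Cycle: no


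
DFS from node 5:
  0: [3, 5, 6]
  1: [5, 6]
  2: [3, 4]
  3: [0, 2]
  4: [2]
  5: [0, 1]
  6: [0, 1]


Visit 5, push [1, 0]
Visit 0, push [6, 3]
Visit 3, push [2]
Visit 2, push [4]
Visit 4, push []
Visit 6, push [1]
Visit 1, push []

DFS order: [5, 0, 3, 2, 4, 6, 1]


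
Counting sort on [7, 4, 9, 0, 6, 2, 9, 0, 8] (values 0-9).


Input: [7, 4, 9, 0, 6, 2, 9, 0, 8]
Counts: [2, 0, 1, 0, 1, 0, 1, 1, 1, 2]

Sorted: [0, 0, 2, 4, 6, 7, 8, 9, 9]


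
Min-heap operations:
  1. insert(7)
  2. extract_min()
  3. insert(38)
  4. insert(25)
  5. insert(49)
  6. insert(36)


insert(7) -> [7]
extract_min()->7, []
insert(38) -> [38]
insert(25) -> [25, 38]
insert(49) -> [25, 38, 49]
insert(36) -> [25, 36, 49, 38]

Final heap: [25, 36, 49, 38]


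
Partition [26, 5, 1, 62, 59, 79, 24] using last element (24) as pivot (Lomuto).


Pivot: 24
  5 <= 24: swap -> [5, 26, 1, 62, 59, 79, 24]
  1 <= 24: swap -> [5, 1, 26, 62, 59, 79, 24]
Place pivot at 2: [5, 1, 24, 62, 59, 79, 26]

Partitioned: [5, 1, 24, 62, 59, 79, 26]


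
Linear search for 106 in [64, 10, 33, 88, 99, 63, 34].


i=0: 64!=106
i=1: 10!=106
i=2: 33!=106
i=3: 88!=106
i=4: 99!=106
i=5: 63!=106
i=6: 34!=106

Not found, 7 comps


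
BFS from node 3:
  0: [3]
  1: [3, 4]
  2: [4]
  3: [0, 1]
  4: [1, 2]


Visit 3, enqueue [0, 1]
Visit 0, enqueue []
Visit 1, enqueue [4]
Visit 4, enqueue [2]
Visit 2, enqueue []

BFS order: [3, 0, 1, 4, 2]


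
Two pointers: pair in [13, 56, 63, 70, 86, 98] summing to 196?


lo=0(13)+hi=5(98)=111
lo=1(56)+hi=5(98)=154
lo=2(63)+hi=5(98)=161
lo=3(70)+hi=5(98)=168
lo=4(86)+hi=5(98)=184

No pair found


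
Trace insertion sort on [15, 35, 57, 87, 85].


Initial: [15, 35, 57, 87, 85]
Insert 35: [15, 35, 57, 87, 85]
Insert 57: [15, 35, 57, 87, 85]
Insert 87: [15, 35, 57, 87, 85]
Insert 85: [15, 35, 57, 85, 87]

Sorted: [15, 35, 57, 85, 87]


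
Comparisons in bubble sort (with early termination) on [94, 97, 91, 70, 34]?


Algorithm: bubble sort (with early termination)
Input: [94, 97, 91, 70, 34]
Sorted: [34, 70, 91, 94, 97]

10


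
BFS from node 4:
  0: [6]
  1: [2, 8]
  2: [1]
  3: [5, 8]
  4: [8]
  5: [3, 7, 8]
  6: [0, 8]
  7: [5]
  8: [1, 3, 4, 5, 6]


Visit 4, enqueue [8]
Visit 8, enqueue [1, 3, 5, 6]
Visit 1, enqueue [2]
Visit 3, enqueue []
Visit 5, enqueue [7]
Visit 6, enqueue [0]
Visit 2, enqueue []
Visit 7, enqueue []
Visit 0, enqueue []

BFS order: [4, 8, 1, 3, 5, 6, 2, 7, 0]


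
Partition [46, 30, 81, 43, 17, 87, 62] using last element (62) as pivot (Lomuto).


Pivot: 62
  46 <= 62: advance i (no swap)
  30 <= 62: advance i (no swap)
  43 <= 62: swap -> [46, 30, 43, 81, 17, 87, 62]
  17 <= 62: swap -> [46, 30, 43, 17, 81, 87, 62]
Place pivot at 4: [46, 30, 43, 17, 62, 87, 81]

Partitioned: [46, 30, 43, 17, 62, 87, 81]


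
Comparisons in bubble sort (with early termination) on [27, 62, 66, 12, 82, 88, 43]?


Algorithm: bubble sort (with early termination)
Input: [27, 62, 66, 12, 82, 88, 43]
Sorted: [12, 27, 43, 62, 66, 82, 88]

20


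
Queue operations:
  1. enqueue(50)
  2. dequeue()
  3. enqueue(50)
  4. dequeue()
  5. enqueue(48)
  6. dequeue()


enqueue(50) -> [50]
dequeue()->50, []
enqueue(50) -> [50]
dequeue()->50, []
enqueue(48) -> [48]
dequeue()->48, []

Final queue: []


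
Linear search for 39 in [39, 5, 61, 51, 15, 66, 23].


i=0: 39==39 found!

Found at 0, 1 comps


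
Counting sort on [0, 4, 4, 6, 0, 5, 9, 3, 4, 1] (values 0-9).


Input: [0, 4, 4, 6, 0, 5, 9, 3, 4, 1]
Counts: [2, 1, 0, 1, 3, 1, 1, 0, 0, 1]

Sorted: [0, 0, 1, 3, 4, 4, 4, 5, 6, 9]


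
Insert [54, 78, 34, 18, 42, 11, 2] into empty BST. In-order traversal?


Insert 54: root
Insert 78: R from 54
Insert 34: L from 54
Insert 18: L from 54 -> L from 34
Insert 42: L from 54 -> R from 34
Insert 11: L from 54 -> L from 34 -> L from 18
Insert 2: L from 54 -> L from 34 -> L from 18 -> L from 11

In-order: [2, 11, 18, 34, 42, 54, 78]


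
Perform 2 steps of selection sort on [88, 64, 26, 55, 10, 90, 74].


Initial: [88, 64, 26, 55, 10, 90, 74]
Step 1: min=10 at 4
  Swap: [10, 64, 26, 55, 88, 90, 74]
Step 2: min=26 at 2
  Swap: [10, 26, 64, 55, 88, 90, 74]

After 2 steps: [10, 26, 64, 55, 88, 90, 74]


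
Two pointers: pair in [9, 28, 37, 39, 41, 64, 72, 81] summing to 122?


lo=0(9)+hi=7(81)=90
lo=1(28)+hi=7(81)=109
lo=2(37)+hi=7(81)=118
lo=3(39)+hi=7(81)=120
lo=4(41)+hi=7(81)=122

Yes: 41+81=122


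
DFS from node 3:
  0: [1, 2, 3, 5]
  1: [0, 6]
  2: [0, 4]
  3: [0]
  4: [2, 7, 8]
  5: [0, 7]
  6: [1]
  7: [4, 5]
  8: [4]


Visit 3, push [0]
Visit 0, push [5, 2, 1]
Visit 1, push [6]
Visit 6, push []
Visit 2, push [4]
Visit 4, push [8, 7]
Visit 7, push [5]
Visit 5, push []
Visit 8, push []

DFS order: [3, 0, 1, 6, 2, 4, 7, 5, 8]


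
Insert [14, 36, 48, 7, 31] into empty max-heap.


Insert 14: [14]
Insert 36: [36, 14]
Insert 48: [48, 14, 36]
Insert 7: [48, 14, 36, 7]
Insert 31: [48, 31, 36, 7, 14]

Final heap: [48, 31, 36, 7, 14]


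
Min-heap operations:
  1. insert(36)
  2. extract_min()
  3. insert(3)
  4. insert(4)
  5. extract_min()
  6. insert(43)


insert(36) -> [36]
extract_min()->36, []
insert(3) -> [3]
insert(4) -> [3, 4]
extract_min()->3, [4]
insert(43) -> [4, 43]

Final heap: [4, 43]


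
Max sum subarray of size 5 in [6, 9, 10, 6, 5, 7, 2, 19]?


[0:5]: 36
[1:6]: 37
[2:7]: 30
[3:8]: 39

Max: 39 at [3:8]


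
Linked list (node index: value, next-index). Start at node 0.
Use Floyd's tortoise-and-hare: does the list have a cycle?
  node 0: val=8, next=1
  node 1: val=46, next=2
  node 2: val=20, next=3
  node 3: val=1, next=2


Floyd's tortoise (slow, +1) and hare (fast, +2):
  init: slow=0, fast=0
  step 1: slow=1, fast=2
  step 2: slow=2, fast=2
  slow == fast at node 2: cycle detected

Cycle: yes


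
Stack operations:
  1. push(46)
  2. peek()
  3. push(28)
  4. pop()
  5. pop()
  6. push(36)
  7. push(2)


push(46) -> [46]
peek()->46
push(28) -> [46, 28]
pop()->28, [46]
pop()->46, []
push(36) -> [36]
push(2) -> [36, 2]

Final stack: [36, 2]


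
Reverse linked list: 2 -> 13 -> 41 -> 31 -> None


Step 1: curr=2, set curr.next=prev(None) | reversed so far: 2
Step 2: curr=13, set curr.next=prev(2) | reversed so far: 13 -> 2
Step 3: curr=41, set curr.next=prev(13) | reversed so far: 41 -> 13 -> 2
Step 4: curr=31, set curr.next=prev(41) | reversed so far: 31 -> 41 -> 13 -> 2

31 -> 41 -> 13 -> 2 -> None


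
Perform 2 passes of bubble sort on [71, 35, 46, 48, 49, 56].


Initial: [71, 35, 46, 48, 49, 56]
Pass 1: [35, 46, 48, 49, 56, 71] (5 swaps)
Pass 2: [35, 46, 48, 49, 56, 71] (0 swaps)

After 2 passes: [35, 46, 48, 49, 56, 71]


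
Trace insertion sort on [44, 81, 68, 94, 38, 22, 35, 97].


Initial: [44, 81, 68, 94, 38, 22, 35, 97]
Insert 81: [44, 81, 68, 94, 38, 22, 35, 97]
Insert 68: [44, 68, 81, 94, 38, 22, 35, 97]
Insert 94: [44, 68, 81, 94, 38, 22, 35, 97]
Insert 38: [38, 44, 68, 81, 94, 22, 35, 97]
Insert 22: [22, 38, 44, 68, 81, 94, 35, 97]
Insert 35: [22, 35, 38, 44, 68, 81, 94, 97]
Insert 97: [22, 35, 38, 44, 68, 81, 94, 97]

Sorted: [22, 35, 38, 44, 68, 81, 94, 97]


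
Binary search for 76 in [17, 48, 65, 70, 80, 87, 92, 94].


Step 1: lo=0, hi=7, mid=3, val=70
Step 2: lo=4, hi=7, mid=5, val=87
Step 3: lo=4, hi=4, mid=4, val=80

Not found


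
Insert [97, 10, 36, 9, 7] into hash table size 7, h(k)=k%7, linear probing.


Insert 97: h=6 -> slot 6
Insert 10: h=3 -> slot 3
Insert 36: h=1 -> slot 1
Insert 9: h=2 -> slot 2
Insert 7: h=0 -> slot 0

Table: [7, 36, 9, 10, None, None, 97]


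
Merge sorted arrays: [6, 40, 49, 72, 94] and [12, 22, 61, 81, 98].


Take 6 from A
Take 12 from B
Take 22 from B
Take 40 from A
Take 49 from A
Take 61 from B
Take 72 from A
Take 81 from B
Take 94 from A

Merged: [6, 12, 22, 40, 49, 61, 72, 81, 94, 98]


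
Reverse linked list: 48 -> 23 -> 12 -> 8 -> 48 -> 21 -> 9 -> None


Step 1: curr=48, set curr.next=prev(None) | reversed so far: 48
Step 2: curr=23, set curr.next=prev(48) | reversed so far: 23 -> 48
Step 3: curr=12, set curr.next=prev(23) | reversed so far: 12 -> 23 -> 48
Step 4: curr=8, set curr.next=prev(12) | reversed so far: 8 -> 12 -> 23 -> 48
Step 5: curr=48, set curr.next=prev(8) | reversed so far: 48 -> 8 -> 12 -> 23 -> 48
Step 6: curr=21, set curr.next=prev(48) | reversed so far: 21 -> 48 -> 8 -> 12 -> 23 -> 48
Step 7: curr=9, set curr.next=prev(21) | reversed so far: 9 -> 21 -> 48 -> 8 -> 12 -> 23 -> 48

9 -> 21 -> 48 -> 8 -> 12 -> 23 -> 48 -> None


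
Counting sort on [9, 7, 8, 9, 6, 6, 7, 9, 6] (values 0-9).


Input: [9, 7, 8, 9, 6, 6, 7, 9, 6]
Counts: [0, 0, 0, 0, 0, 0, 3, 2, 1, 3]

Sorted: [6, 6, 6, 7, 7, 8, 9, 9, 9]


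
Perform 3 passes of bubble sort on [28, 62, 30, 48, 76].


Initial: [28, 62, 30, 48, 76]
Pass 1: [28, 30, 48, 62, 76] (2 swaps)
Pass 2: [28, 30, 48, 62, 76] (0 swaps)
Pass 3: [28, 30, 48, 62, 76] (0 swaps)

After 3 passes: [28, 30, 48, 62, 76]


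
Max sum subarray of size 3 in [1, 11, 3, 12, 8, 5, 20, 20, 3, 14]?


[0:3]: 15
[1:4]: 26
[2:5]: 23
[3:6]: 25
[4:7]: 33
[5:8]: 45
[6:9]: 43
[7:10]: 37

Max: 45 at [5:8]


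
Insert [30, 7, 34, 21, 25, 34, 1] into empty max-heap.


Insert 30: [30]
Insert 7: [30, 7]
Insert 34: [34, 7, 30]
Insert 21: [34, 21, 30, 7]
Insert 25: [34, 25, 30, 7, 21]
Insert 34: [34, 25, 34, 7, 21, 30]
Insert 1: [34, 25, 34, 7, 21, 30, 1]

Final heap: [34, 25, 34, 7, 21, 30, 1]


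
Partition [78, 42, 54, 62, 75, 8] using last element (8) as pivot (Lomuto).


Pivot: 8
Place pivot at 0: [8, 42, 54, 62, 75, 78]

Partitioned: [8, 42, 54, 62, 75, 78]


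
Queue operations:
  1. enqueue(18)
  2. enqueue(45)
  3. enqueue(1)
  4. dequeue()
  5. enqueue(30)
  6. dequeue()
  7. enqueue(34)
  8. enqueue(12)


enqueue(18) -> [18]
enqueue(45) -> [18, 45]
enqueue(1) -> [18, 45, 1]
dequeue()->18, [45, 1]
enqueue(30) -> [45, 1, 30]
dequeue()->45, [1, 30]
enqueue(34) -> [1, 30, 34]
enqueue(12) -> [1, 30, 34, 12]

Final queue: [1, 30, 34, 12]


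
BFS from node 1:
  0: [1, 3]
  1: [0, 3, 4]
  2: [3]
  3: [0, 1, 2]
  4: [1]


Visit 1, enqueue [0, 3, 4]
Visit 0, enqueue []
Visit 3, enqueue [2]
Visit 4, enqueue []
Visit 2, enqueue []

BFS order: [1, 0, 3, 4, 2]


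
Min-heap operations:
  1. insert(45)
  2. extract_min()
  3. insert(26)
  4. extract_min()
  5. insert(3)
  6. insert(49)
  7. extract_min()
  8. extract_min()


insert(45) -> [45]
extract_min()->45, []
insert(26) -> [26]
extract_min()->26, []
insert(3) -> [3]
insert(49) -> [3, 49]
extract_min()->3, [49]
extract_min()->49, []

Final heap: []


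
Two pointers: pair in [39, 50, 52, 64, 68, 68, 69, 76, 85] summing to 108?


lo=0(39)+hi=8(85)=124
lo=0(39)+hi=7(76)=115
lo=0(39)+hi=6(69)=108

Yes: 39+69=108


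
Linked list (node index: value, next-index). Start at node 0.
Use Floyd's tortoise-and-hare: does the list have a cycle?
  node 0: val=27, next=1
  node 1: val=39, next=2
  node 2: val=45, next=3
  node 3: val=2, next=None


Floyd's tortoise (slow, +1) and hare (fast, +2):
  init: slow=0, fast=0
  step 1: slow=1, fast=2
  step 2: fast 2->3->None, no cycle

Cycle: no


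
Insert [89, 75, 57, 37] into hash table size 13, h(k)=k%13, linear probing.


Insert 89: h=11 -> slot 11
Insert 75: h=10 -> slot 10
Insert 57: h=5 -> slot 5
Insert 37: h=11, 1 probes -> slot 12

Table: [None, None, None, None, None, 57, None, None, None, None, 75, 89, 37]


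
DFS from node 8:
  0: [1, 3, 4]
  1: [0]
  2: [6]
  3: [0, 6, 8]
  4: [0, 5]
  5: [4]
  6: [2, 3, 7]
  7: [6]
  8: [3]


Visit 8, push [3]
Visit 3, push [6, 0]
Visit 0, push [4, 1]
Visit 1, push []
Visit 4, push [5]
Visit 5, push []
Visit 6, push [7, 2]
Visit 2, push []
Visit 7, push []

DFS order: [8, 3, 0, 1, 4, 5, 6, 2, 7]


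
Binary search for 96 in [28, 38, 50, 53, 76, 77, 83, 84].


Step 1: lo=0, hi=7, mid=3, val=53
Step 2: lo=4, hi=7, mid=5, val=77
Step 3: lo=6, hi=7, mid=6, val=83
Step 4: lo=7, hi=7, mid=7, val=84

Not found


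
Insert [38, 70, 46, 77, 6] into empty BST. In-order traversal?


Insert 38: root
Insert 70: R from 38
Insert 46: R from 38 -> L from 70
Insert 77: R from 38 -> R from 70
Insert 6: L from 38

In-order: [6, 38, 46, 70, 77]


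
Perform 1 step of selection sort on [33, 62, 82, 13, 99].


Initial: [33, 62, 82, 13, 99]
Step 1: min=13 at 3
  Swap: [13, 62, 82, 33, 99]

After 1 step: [13, 62, 82, 33, 99]


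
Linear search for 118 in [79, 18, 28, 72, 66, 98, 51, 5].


i=0: 79!=118
i=1: 18!=118
i=2: 28!=118
i=3: 72!=118
i=4: 66!=118
i=5: 98!=118
i=6: 51!=118
i=7: 5!=118

Not found, 8 comps


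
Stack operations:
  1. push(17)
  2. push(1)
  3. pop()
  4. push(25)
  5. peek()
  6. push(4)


push(17) -> [17]
push(1) -> [17, 1]
pop()->1, [17]
push(25) -> [17, 25]
peek()->25
push(4) -> [17, 25, 4]

Final stack: [17, 25, 4]


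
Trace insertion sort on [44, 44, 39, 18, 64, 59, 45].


Initial: [44, 44, 39, 18, 64, 59, 45]
Insert 44: [44, 44, 39, 18, 64, 59, 45]
Insert 39: [39, 44, 44, 18, 64, 59, 45]
Insert 18: [18, 39, 44, 44, 64, 59, 45]
Insert 64: [18, 39, 44, 44, 64, 59, 45]
Insert 59: [18, 39, 44, 44, 59, 64, 45]
Insert 45: [18, 39, 44, 44, 45, 59, 64]

Sorted: [18, 39, 44, 44, 45, 59, 64]


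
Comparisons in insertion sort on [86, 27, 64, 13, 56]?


Algorithm: insertion sort
Input: [86, 27, 64, 13, 56]
Sorted: [13, 27, 56, 64, 86]

9


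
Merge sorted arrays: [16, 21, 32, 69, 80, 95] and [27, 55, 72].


Take 16 from A
Take 21 from A
Take 27 from B
Take 32 from A
Take 55 from B
Take 69 from A
Take 72 from B

Merged: [16, 21, 27, 32, 55, 69, 72, 80, 95]


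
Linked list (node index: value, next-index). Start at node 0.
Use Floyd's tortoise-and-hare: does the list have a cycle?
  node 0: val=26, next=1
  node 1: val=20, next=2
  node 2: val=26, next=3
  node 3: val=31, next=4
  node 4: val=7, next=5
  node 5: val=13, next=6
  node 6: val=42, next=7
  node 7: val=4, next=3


Floyd's tortoise (slow, +1) and hare (fast, +2):
  init: slow=0, fast=0
  step 1: slow=1, fast=2
  step 2: slow=2, fast=4
  step 3: slow=3, fast=6
  step 4: slow=4, fast=3
  step 5: slow=5, fast=5
  slow == fast at node 5: cycle detected

Cycle: yes


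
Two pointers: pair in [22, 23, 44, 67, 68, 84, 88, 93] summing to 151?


lo=0(22)+hi=7(93)=115
lo=1(23)+hi=7(93)=116
lo=2(44)+hi=7(93)=137
lo=3(67)+hi=7(93)=160
lo=3(67)+hi=6(88)=155
lo=3(67)+hi=5(84)=151

Yes: 67+84=151


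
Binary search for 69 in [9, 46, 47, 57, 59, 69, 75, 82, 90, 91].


Step 1: lo=0, hi=9, mid=4, val=59
Step 2: lo=5, hi=9, mid=7, val=82
Step 3: lo=5, hi=6, mid=5, val=69

Found at index 5


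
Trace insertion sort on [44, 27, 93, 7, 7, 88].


Initial: [44, 27, 93, 7, 7, 88]
Insert 27: [27, 44, 93, 7, 7, 88]
Insert 93: [27, 44, 93, 7, 7, 88]
Insert 7: [7, 27, 44, 93, 7, 88]
Insert 7: [7, 7, 27, 44, 93, 88]
Insert 88: [7, 7, 27, 44, 88, 93]

Sorted: [7, 7, 27, 44, 88, 93]


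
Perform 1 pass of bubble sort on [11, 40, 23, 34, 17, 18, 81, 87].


Initial: [11, 40, 23, 34, 17, 18, 81, 87]
Pass 1: [11, 23, 34, 17, 18, 40, 81, 87] (4 swaps)

After 1 pass: [11, 23, 34, 17, 18, 40, 81, 87]


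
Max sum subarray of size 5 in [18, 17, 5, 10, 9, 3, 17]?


[0:5]: 59
[1:6]: 44
[2:7]: 44

Max: 59 at [0:5]


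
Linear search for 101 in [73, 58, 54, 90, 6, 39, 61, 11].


i=0: 73!=101
i=1: 58!=101
i=2: 54!=101
i=3: 90!=101
i=4: 6!=101
i=5: 39!=101
i=6: 61!=101
i=7: 11!=101

Not found, 8 comps


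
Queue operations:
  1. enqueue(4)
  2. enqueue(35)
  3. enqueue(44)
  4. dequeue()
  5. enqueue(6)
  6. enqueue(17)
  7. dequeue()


enqueue(4) -> [4]
enqueue(35) -> [4, 35]
enqueue(44) -> [4, 35, 44]
dequeue()->4, [35, 44]
enqueue(6) -> [35, 44, 6]
enqueue(17) -> [35, 44, 6, 17]
dequeue()->35, [44, 6, 17]

Final queue: [44, 6, 17]


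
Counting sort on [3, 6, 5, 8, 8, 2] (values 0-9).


Input: [3, 6, 5, 8, 8, 2]
Counts: [0, 0, 1, 1, 0, 1, 1, 0, 2, 0]

Sorted: [2, 3, 5, 6, 8, 8]


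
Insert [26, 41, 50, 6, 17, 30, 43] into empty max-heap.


Insert 26: [26]
Insert 41: [41, 26]
Insert 50: [50, 26, 41]
Insert 6: [50, 26, 41, 6]
Insert 17: [50, 26, 41, 6, 17]
Insert 30: [50, 26, 41, 6, 17, 30]
Insert 43: [50, 26, 43, 6, 17, 30, 41]

Final heap: [50, 26, 43, 6, 17, 30, 41]


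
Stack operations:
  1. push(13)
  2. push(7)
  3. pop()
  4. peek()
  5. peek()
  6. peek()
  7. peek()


push(13) -> [13]
push(7) -> [13, 7]
pop()->7, [13]
peek()->13
peek()->13
peek()->13
peek()->13

Final stack: [13]


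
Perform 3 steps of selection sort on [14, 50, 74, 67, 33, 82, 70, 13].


Initial: [14, 50, 74, 67, 33, 82, 70, 13]
Step 1: min=13 at 7
  Swap: [13, 50, 74, 67, 33, 82, 70, 14]
Step 2: min=14 at 7
  Swap: [13, 14, 74, 67, 33, 82, 70, 50]
Step 3: min=33 at 4
  Swap: [13, 14, 33, 67, 74, 82, 70, 50]

After 3 steps: [13, 14, 33, 67, 74, 82, 70, 50]


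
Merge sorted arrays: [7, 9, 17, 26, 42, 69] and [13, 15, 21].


Take 7 from A
Take 9 from A
Take 13 from B
Take 15 from B
Take 17 from A
Take 21 from B

Merged: [7, 9, 13, 15, 17, 21, 26, 42, 69]


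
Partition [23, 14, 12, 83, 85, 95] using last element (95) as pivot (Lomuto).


Pivot: 95
  23 <= 95: advance i (no swap)
  14 <= 95: advance i (no swap)
  12 <= 95: advance i (no swap)
  83 <= 95: advance i (no swap)
  85 <= 95: advance i (no swap)
Place pivot at 5: [23, 14, 12, 83, 85, 95]

Partitioned: [23, 14, 12, 83, 85, 95]


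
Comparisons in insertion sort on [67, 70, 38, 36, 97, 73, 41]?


Algorithm: insertion sort
Input: [67, 70, 38, 36, 97, 73, 41]
Sorted: [36, 38, 41, 67, 70, 73, 97]

14


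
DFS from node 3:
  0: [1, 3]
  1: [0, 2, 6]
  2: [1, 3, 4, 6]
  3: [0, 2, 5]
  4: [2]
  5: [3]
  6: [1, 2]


Visit 3, push [5, 2, 0]
Visit 0, push [1]
Visit 1, push [6, 2]
Visit 2, push [6, 4]
Visit 4, push []
Visit 6, push []
Visit 5, push []

DFS order: [3, 0, 1, 2, 4, 6, 5]


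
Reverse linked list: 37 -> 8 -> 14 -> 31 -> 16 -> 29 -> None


Step 1: curr=37, set curr.next=prev(None) | reversed so far: 37
Step 2: curr=8, set curr.next=prev(37) | reversed so far: 8 -> 37
Step 3: curr=14, set curr.next=prev(8) | reversed so far: 14 -> 8 -> 37
Step 4: curr=31, set curr.next=prev(14) | reversed so far: 31 -> 14 -> 8 -> 37
Step 5: curr=16, set curr.next=prev(31) | reversed so far: 16 -> 31 -> 14 -> 8 -> 37
Step 6: curr=29, set curr.next=prev(16) | reversed so far: 29 -> 16 -> 31 -> 14 -> 8 -> 37

29 -> 16 -> 31 -> 14 -> 8 -> 37 -> None


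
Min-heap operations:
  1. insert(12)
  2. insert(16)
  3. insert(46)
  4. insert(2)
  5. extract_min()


insert(12) -> [12]
insert(16) -> [12, 16]
insert(46) -> [12, 16, 46]
insert(2) -> [2, 12, 46, 16]
extract_min()->2, [12, 16, 46]

Final heap: [12, 16, 46]


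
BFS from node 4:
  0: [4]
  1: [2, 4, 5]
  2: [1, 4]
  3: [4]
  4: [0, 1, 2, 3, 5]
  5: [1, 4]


Visit 4, enqueue [0, 1, 2, 3, 5]
Visit 0, enqueue []
Visit 1, enqueue []
Visit 2, enqueue []
Visit 3, enqueue []
Visit 5, enqueue []

BFS order: [4, 0, 1, 2, 3, 5]


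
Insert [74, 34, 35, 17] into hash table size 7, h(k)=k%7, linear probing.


Insert 74: h=4 -> slot 4
Insert 34: h=6 -> slot 6
Insert 35: h=0 -> slot 0
Insert 17: h=3 -> slot 3

Table: [35, None, None, 17, 74, None, 34]


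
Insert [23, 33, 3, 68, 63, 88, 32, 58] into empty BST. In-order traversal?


Insert 23: root
Insert 33: R from 23
Insert 3: L from 23
Insert 68: R from 23 -> R from 33
Insert 63: R from 23 -> R from 33 -> L from 68
Insert 88: R from 23 -> R from 33 -> R from 68
Insert 32: R from 23 -> L from 33
Insert 58: R from 23 -> R from 33 -> L from 68 -> L from 63

In-order: [3, 23, 32, 33, 58, 63, 68, 88]


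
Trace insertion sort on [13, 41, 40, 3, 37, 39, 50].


Initial: [13, 41, 40, 3, 37, 39, 50]
Insert 41: [13, 41, 40, 3, 37, 39, 50]
Insert 40: [13, 40, 41, 3, 37, 39, 50]
Insert 3: [3, 13, 40, 41, 37, 39, 50]
Insert 37: [3, 13, 37, 40, 41, 39, 50]
Insert 39: [3, 13, 37, 39, 40, 41, 50]
Insert 50: [3, 13, 37, 39, 40, 41, 50]

Sorted: [3, 13, 37, 39, 40, 41, 50]


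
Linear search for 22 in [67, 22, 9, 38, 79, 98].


i=0: 67!=22
i=1: 22==22 found!

Found at 1, 2 comps


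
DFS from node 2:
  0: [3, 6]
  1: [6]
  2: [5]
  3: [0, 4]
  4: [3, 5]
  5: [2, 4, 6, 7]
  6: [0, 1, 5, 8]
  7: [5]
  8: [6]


Visit 2, push [5]
Visit 5, push [7, 6, 4]
Visit 4, push [3]
Visit 3, push [0]
Visit 0, push [6]
Visit 6, push [8, 1]
Visit 1, push []
Visit 8, push []
Visit 7, push []

DFS order: [2, 5, 4, 3, 0, 6, 1, 8, 7]


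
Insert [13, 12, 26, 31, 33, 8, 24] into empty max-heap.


Insert 13: [13]
Insert 12: [13, 12]
Insert 26: [26, 12, 13]
Insert 31: [31, 26, 13, 12]
Insert 33: [33, 31, 13, 12, 26]
Insert 8: [33, 31, 13, 12, 26, 8]
Insert 24: [33, 31, 24, 12, 26, 8, 13]

Final heap: [33, 31, 24, 12, 26, 8, 13]


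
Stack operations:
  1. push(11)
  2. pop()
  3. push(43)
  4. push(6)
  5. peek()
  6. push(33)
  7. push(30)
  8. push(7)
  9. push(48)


push(11) -> [11]
pop()->11, []
push(43) -> [43]
push(6) -> [43, 6]
peek()->6
push(33) -> [43, 6, 33]
push(30) -> [43, 6, 33, 30]
push(7) -> [43, 6, 33, 30, 7]
push(48) -> [43, 6, 33, 30, 7, 48]

Final stack: [43, 6, 33, 30, 7, 48]


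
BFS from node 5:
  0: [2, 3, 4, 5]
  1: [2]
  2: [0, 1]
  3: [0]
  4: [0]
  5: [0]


Visit 5, enqueue [0]
Visit 0, enqueue [2, 3, 4]
Visit 2, enqueue [1]
Visit 3, enqueue []
Visit 4, enqueue []
Visit 1, enqueue []

BFS order: [5, 0, 2, 3, 4, 1]


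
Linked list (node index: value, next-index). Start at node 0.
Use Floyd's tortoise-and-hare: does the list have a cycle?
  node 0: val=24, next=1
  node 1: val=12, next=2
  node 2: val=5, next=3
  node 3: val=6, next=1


Floyd's tortoise (slow, +1) and hare (fast, +2):
  init: slow=0, fast=0
  step 1: slow=1, fast=2
  step 2: slow=2, fast=1
  step 3: slow=3, fast=3
  slow == fast at node 3: cycle detected

Cycle: yes


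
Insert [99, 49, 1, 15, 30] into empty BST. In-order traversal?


Insert 99: root
Insert 49: L from 99
Insert 1: L from 99 -> L from 49
Insert 15: L from 99 -> L from 49 -> R from 1
Insert 30: L from 99 -> L from 49 -> R from 1 -> R from 15

In-order: [1, 15, 30, 49, 99]


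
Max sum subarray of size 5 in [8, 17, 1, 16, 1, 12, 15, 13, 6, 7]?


[0:5]: 43
[1:6]: 47
[2:7]: 45
[3:8]: 57
[4:9]: 47
[5:10]: 53

Max: 57 at [3:8]


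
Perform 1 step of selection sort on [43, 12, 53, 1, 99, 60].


Initial: [43, 12, 53, 1, 99, 60]
Step 1: min=1 at 3
  Swap: [1, 12, 53, 43, 99, 60]

After 1 step: [1, 12, 53, 43, 99, 60]


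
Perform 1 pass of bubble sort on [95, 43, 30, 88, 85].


Initial: [95, 43, 30, 88, 85]
Pass 1: [43, 30, 88, 85, 95] (4 swaps)

After 1 pass: [43, 30, 88, 85, 95]


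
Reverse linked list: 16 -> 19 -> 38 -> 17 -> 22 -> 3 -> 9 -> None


Step 1: curr=16, set curr.next=prev(None) | reversed so far: 16
Step 2: curr=19, set curr.next=prev(16) | reversed so far: 19 -> 16
Step 3: curr=38, set curr.next=prev(19) | reversed so far: 38 -> 19 -> 16
Step 4: curr=17, set curr.next=prev(38) | reversed so far: 17 -> 38 -> 19 -> 16
Step 5: curr=22, set curr.next=prev(17) | reversed so far: 22 -> 17 -> 38 -> 19 -> 16
Step 6: curr=3, set curr.next=prev(22) | reversed so far: 3 -> 22 -> 17 -> 38 -> 19 -> 16
Step 7: curr=9, set curr.next=prev(3) | reversed so far: 9 -> 3 -> 22 -> 17 -> 38 -> 19 -> 16

9 -> 3 -> 22 -> 17 -> 38 -> 19 -> 16 -> None


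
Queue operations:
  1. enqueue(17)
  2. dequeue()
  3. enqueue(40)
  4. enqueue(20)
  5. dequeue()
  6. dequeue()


enqueue(17) -> [17]
dequeue()->17, []
enqueue(40) -> [40]
enqueue(20) -> [40, 20]
dequeue()->40, [20]
dequeue()->20, []

Final queue: []
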